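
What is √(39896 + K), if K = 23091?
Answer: √62987 ≈ 250.97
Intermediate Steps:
√(39896 + K) = √(39896 + 23091) = √62987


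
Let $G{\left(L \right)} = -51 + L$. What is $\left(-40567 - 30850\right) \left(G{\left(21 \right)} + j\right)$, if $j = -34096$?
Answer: $2437176542$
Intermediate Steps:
$\left(-40567 - 30850\right) \left(G{\left(21 \right)} + j\right) = \left(-40567 - 30850\right) \left(\left(-51 + 21\right) - 34096\right) = - 71417 \left(-30 - 34096\right) = \left(-71417\right) \left(-34126\right) = 2437176542$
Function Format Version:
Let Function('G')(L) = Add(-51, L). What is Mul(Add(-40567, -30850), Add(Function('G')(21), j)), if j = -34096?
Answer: 2437176542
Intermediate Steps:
Mul(Add(-40567, -30850), Add(Function('G')(21), j)) = Mul(Add(-40567, -30850), Add(Add(-51, 21), -34096)) = Mul(-71417, Add(-30, -34096)) = Mul(-71417, -34126) = 2437176542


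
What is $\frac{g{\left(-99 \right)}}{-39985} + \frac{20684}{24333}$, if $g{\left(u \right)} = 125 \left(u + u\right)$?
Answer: $\frac{25987118}{17690091} \approx 1.469$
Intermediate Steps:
$g{\left(u \right)} = 250 u$ ($g{\left(u \right)} = 125 \cdot 2 u = 250 u$)
$\frac{g{\left(-99 \right)}}{-39985} + \frac{20684}{24333} = \frac{250 \left(-99\right)}{-39985} + \frac{20684}{24333} = \left(-24750\right) \left(- \frac{1}{39985}\right) + 20684 \cdot \frac{1}{24333} = \frac{450}{727} + \frac{20684}{24333} = \frac{25987118}{17690091}$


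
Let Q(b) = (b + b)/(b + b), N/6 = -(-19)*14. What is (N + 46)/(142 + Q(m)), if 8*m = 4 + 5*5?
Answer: 1642/143 ≈ 11.483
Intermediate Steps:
m = 29/8 (m = (4 + 5*5)/8 = (4 + 25)/8 = (⅛)*29 = 29/8 ≈ 3.6250)
N = 1596 (N = 6*(-(-19)*14) = 6*(-19*(-14)) = 6*266 = 1596)
Q(b) = 1 (Q(b) = (2*b)/((2*b)) = (2*b)*(1/(2*b)) = 1)
(N + 46)/(142 + Q(m)) = (1596 + 46)/(142 + 1) = 1642/143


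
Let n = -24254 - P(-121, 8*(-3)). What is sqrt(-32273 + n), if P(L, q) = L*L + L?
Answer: I*sqrt(71047) ≈ 266.55*I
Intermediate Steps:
P(L, q) = L + L**2 (P(L, q) = L**2 + L = L + L**2)
n = -38774 (n = -24254 - (-121)*(1 - 121) = -24254 - (-121)*(-120) = -24254 - 1*14520 = -24254 - 14520 = -38774)
sqrt(-32273 + n) = sqrt(-32273 - 38774) = sqrt(-71047) = I*sqrt(71047)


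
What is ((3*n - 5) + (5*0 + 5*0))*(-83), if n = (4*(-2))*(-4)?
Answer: -7553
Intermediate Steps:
n = 32 (n = -8*(-4) = 32)
((3*n - 5) + (5*0 + 5*0))*(-83) = ((3*32 - 5) + (5*0 + 5*0))*(-83) = ((96 - 5) + (0 + 0))*(-83) = (91 + 0)*(-83) = 91*(-83) = -7553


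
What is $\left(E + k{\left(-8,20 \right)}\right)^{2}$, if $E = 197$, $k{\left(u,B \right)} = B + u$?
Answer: $43681$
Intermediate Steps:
$\left(E + k{\left(-8,20 \right)}\right)^{2} = \left(197 + \left(20 - 8\right)\right)^{2} = \left(197 + 12\right)^{2} = 209^{2} = 43681$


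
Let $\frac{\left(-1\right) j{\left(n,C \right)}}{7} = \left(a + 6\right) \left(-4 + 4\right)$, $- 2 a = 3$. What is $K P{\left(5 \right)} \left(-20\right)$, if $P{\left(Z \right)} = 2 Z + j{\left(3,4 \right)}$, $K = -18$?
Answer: $3600$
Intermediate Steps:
$a = - \frac{3}{2}$ ($a = \left(- \frac{1}{2}\right) 3 = - \frac{3}{2} \approx -1.5$)
$j{\left(n,C \right)} = 0$ ($j{\left(n,C \right)} = - 7 \left(- \frac{3}{2} + 6\right) \left(-4 + 4\right) = - 7 \cdot \frac{9}{2} \cdot 0 = \left(-7\right) 0 = 0$)
$P{\left(Z \right)} = 2 Z$ ($P{\left(Z \right)} = 2 Z + 0 = 2 Z$)
$K P{\left(5 \right)} \left(-20\right) = - 18 \cdot 2 \cdot 5 \left(-20\right) = \left(-18\right) 10 \left(-20\right) = \left(-180\right) \left(-20\right) = 3600$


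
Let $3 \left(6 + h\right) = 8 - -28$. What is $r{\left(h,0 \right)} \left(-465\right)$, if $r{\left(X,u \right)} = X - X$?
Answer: $0$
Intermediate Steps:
$h = 6$ ($h = -6 + \frac{8 - -28}{3} = -6 + \frac{8 + 28}{3} = -6 + \frac{1}{3} \cdot 36 = -6 + 12 = 6$)
$r{\left(X,u \right)} = 0$
$r{\left(h,0 \right)} \left(-465\right) = 0 \left(-465\right) = 0$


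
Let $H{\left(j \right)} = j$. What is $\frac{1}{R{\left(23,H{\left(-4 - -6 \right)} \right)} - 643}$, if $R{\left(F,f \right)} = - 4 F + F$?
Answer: $- \frac{1}{712} \approx -0.0014045$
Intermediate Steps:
$R{\left(F,f \right)} = - 3 F$
$\frac{1}{R{\left(23,H{\left(-4 - -6 \right)} \right)} - 643} = \frac{1}{\left(-3\right) 23 - 643} = \frac{1}{-69 - 643} = \frac{1}{-712} = - \frac{1}{712}$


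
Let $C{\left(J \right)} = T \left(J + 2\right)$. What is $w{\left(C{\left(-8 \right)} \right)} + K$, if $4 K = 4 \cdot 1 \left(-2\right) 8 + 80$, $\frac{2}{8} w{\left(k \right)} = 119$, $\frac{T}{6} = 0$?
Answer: $480$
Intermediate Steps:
$T = 0$ ($T = 6 \cdot 0 = 0$)
$C{\left(J \right)} = 0$ ($C{\left(J \right)} = 0 \left(J + 2\right) = 0 \left(2 + J\right) = 0$)
$w{\left(k \right)} = 476$ ($w{\left(k \right)} = 4 \cdot 119 = 476$)
$K = 4$ ($K = \frac{4 \cdot 1 \left(-2\right) 8 + 80}{4} = \frac{4 \left(-2\right) 8 + 80}{4} = \frac{\left(-8\right) 8 + 80}{4} = \frac{-64 + 80}{4} = \frac{1}{4} \cdot 16 = 4$)
$w{\left(C{\left(-8 \right)} \right)} + K = 476 + 4 = 480$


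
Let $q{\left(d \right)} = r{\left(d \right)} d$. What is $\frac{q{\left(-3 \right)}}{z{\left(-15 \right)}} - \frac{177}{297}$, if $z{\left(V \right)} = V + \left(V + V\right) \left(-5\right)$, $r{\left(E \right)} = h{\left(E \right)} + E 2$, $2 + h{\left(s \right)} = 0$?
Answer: $- \frac{23}{55} \approx -0.41818$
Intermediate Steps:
$h{\left(s \right)} = -2$ ($h{\left(s \right)} = -2 + 0 = -2$)
$r{\left(E \right)} = -2 + 2 E$ ($r{\left(E \right)} = -2 + E 2 = -2 + 2 E$)
$z{\left(V \right)} = - 9 V$ ($z{\left(V \right)} = V + 2 V \left(-5\right) = V - 10 V = - 9 V$)
$q{\left(d \right)} = d \left(-2 + 2 d\right)$ ($q{\left(d \right)} = \left(-2 + 2 d\right) d = d \left(-2 + 2 d\right)$)
$\frac{q{\left(-3 \right)}}{z{\left(-15 \right)}} - \frac{177}{297} = \frac{2 \left(-3\right) \left(-1 - 3\right)}{\left(-9\right) \left(-15\right)} - \frac{177}{297} = \frac{2 \left(-3\right) \left(-4\right)}{135} - \frac{59}{99} = 24 \cdot \frac{1}{135} - \frac{59}{99} = \frac{8}{45} - \frac{59}{99} = - \frac{23}{55}$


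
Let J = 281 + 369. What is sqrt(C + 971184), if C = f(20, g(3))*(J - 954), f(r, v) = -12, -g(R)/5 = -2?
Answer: 4*sqrt(60927) ≈ 987.34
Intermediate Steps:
g(R) = 10 (g(R) = -5*(-2) = 10)
J = 650
C = 3648 (C = -12*(650 - 954) = -12*(-304) = 3648)
sqrt(C + 971184) = sqrt(3648 + 971184) = sqrt(974832) = 4*sqrt(60927)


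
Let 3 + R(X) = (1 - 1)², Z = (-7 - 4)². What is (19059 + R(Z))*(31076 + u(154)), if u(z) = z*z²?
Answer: 70189727040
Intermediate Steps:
Z = 121 (Z = (-11)² = 121)
u(z) = z³
R(X) = -3 (R(X) = -3 + (1 - 1)² = -3 + 0² = -3 + 0 = -3)
(19059 + R(Z))*(31076 + u(154)) = (19059 - 3)*(31076 + 154³) = 19056*(31076 + 3652264) = 19056*3683340 = 70189727040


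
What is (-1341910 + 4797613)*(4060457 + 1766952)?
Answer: 20137794763527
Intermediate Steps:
(-1341910 + 4797613)*(4060457 + 1766952) = 3455703*5827409 = 20137794763527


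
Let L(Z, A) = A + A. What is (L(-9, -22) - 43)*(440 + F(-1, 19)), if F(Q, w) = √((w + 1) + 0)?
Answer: -38280 - 174*√5 ≈ -38669.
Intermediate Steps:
L(Z, A) = 2*A
F(Q, w) = √(1 + w) (F(Q, w) = √((1 + w) + 0) = √(1 + w))
(L(-9, -22) - 43)*(440 + F(-1, 19)) = (2*(-22) - 43)*(440 + √(1 + 19)) = (-44 - 43)*(440 + √20) = -87*(440 + 2*√5) = -38280 - 174*√5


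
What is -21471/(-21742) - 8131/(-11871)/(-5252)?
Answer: 669232372765/677768714532 ≈ 0.98740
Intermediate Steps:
-21471/(-21742) - 8131/(-11871)/(-5252) = -21471*(-1/21742) - 8131*(-1/11871)*(-1/5252) = 21471/21742 + (8131/11871)*(-1/5252) = 21471/21742 - 8131/62346492 = 669232372765/677768714532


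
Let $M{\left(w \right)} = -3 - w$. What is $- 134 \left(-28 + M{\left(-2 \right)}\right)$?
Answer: $3886$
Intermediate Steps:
$- 134 \left(-28 + M{\left(-2 \right)}\right) = - 134 \left(-28 - 1\right) = \left(-134\right) \left(-29\right) = 3886$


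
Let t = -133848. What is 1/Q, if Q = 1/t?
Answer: -133848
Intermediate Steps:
Q = -1/133848 (Q = 1/(-133848) = -1/133848 ≈ -7.4712e-6)
1/Q = 1/(-1/133848) = -133848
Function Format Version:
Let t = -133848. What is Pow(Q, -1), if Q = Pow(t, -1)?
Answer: -133848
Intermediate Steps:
Q = Rational(-1, 133848) (Q = Pow(-133848, -1) = Rational(-1, 133848) ≈ -7.4712e-6)
Pow(Q, -1) = Pow(Rational(-1, 133848), -1) = -133848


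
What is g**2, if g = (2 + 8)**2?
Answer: 10000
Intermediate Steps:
g = 100 (g = 10**2 = 100)
g**2 = 100**2 = 10000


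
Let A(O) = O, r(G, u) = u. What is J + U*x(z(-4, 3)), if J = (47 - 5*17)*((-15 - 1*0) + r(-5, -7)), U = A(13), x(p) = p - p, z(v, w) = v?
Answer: 836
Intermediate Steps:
x(p) = 0
U = 13
J = 836 (J = (47 - 5*17)*((-15 - 1*0) - 7) = (47 - 85)*((-15 + 0) - 7) = -38*(-15 - 7) = -38*(-22) = 836)
J + U*x(z(-4, 3)) = 836 + 13*0 = 836 + 0 = 836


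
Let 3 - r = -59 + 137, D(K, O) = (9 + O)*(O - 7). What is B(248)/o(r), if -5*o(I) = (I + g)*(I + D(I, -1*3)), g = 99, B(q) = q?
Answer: 31/81 ≈ 0.38272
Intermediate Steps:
D(K, O) = (-7 + O)*(9 + O) (D(K, O) = (9 + O)*(-7 + O) = (-7 + O)*(9 + O))
r = -75 (r = 3 - (-59 + 137) = 3 - 1*78 = 3 - 78 = -75)
o(I) = -(-60 + I)*(99 + I)/5 (o(I) = -(I + 99)*(I + (-63 + (-1*3)**2 + 2*(-1*3)))/5 = -(99 + I)*(I + (-63 + (-3)**2 + 2*(-3)))/5 = -(99 + I)*(I + (-63 + 9 - 6))/5 = -(99 + I)*(I - 60)/5 = -(99 + I)*(-60 + I)/5 = -(-60 + I)*(99 + I)/5)
B(248)/o(r) = 248/(1188 - 39/5*(-75) - 1/5*(-75)**2) = 248/(1188 + 585 - 1/5*5625) = 248/(1188 + 585 - 1125) = 248/648 = 248*(1/648) = 31/81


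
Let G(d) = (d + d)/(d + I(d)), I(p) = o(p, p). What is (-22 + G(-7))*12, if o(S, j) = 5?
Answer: -180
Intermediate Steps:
I(p) = 5
G(d) = 2*d/(5 + d) (G(d) = (d + d)/(d + 5) = (2*d)/(5 + d) = 2*d/(5 + d))
(-22 + G(-7))*12 = (-22 + 2*(-7)/(5 - 7))*12 = (-22 + 2*(-7)/(-2))*12 = (-22 + 2*(-7)*(-1/2))*12 = (-22 + 7)*12 = -15*12 = -180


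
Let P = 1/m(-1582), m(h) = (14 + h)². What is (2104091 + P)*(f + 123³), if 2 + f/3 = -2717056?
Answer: -32540818850407300995/2458624 ≈ -1.3235e+13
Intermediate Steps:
P = 1/2458624 (P = 1/((14 - 1582)²) = 1/((-1568)²) = 1/2458624 ≈ 4.0673e-7)
f = -8151174 (f = -6 + 3*(-2717056) = -6 - 8151168 = -8151174)
(2104091 + P)*(f + 123³) = (2104091 + 1/2458624)*(-8151174 + 123³) = 5173168630785*(-8151174 + 1860867)/2458624 = (5173168630785/2458624)*(-6290307) = -32540818850407300995/2458624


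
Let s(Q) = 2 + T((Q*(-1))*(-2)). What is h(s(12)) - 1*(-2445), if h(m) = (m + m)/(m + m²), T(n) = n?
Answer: 66017/27 ≈ 2445.1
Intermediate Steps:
s(Q) = 2 + 2*Q (s(Q) = 2 + (Q*(-1))*(-2) = 2 - Q*(-2) = 2 + 2*Q)
h(m) = 2*m/(m + m²) (h(m) = (2*m)/(m + m²) = 2*m/(m + m²))
h(s(12)) - 1*(-2445) = 2/(1 + (2 + 2*12)) - 1*(-2445) = 2/(1 + (2 + 24)) + 2445 = 2/(1 + 26) + 2445 = 2/27 + 2445 = 66017/27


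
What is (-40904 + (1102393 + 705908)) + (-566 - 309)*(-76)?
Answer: 1833897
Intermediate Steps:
(-40904 + (1102393 + 705908)) + (-566 - 309)*(-76) = (-40904 + 1808301) - 875*(-76) = 1767397 + 66500 = 1833897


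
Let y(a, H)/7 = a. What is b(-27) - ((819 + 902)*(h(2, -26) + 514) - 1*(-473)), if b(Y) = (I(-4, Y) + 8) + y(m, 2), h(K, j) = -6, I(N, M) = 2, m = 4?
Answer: -874703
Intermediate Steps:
y(a, H) = 7*a
b(Y) = 38 (b(Y) = (2 + 8) + 7*4 = 10 + 28 = 38)
b(-27) - ((819 + 902)*(h(2, -26) + 514) - 1*(-473)) = 38 - ((819 + 902)*(-6 + 514) - 1*(-473)) = 38 - (1721*508 + 473) = 38 - (874268 + 473) = 38 - 1*874741 = 38 - 874741 = -874703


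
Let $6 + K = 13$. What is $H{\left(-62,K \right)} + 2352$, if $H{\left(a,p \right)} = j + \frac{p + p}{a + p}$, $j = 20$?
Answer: $\frac{130446}{55} \approx 2371.7$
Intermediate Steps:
$K = 7$ ($K = -6 + 13 = 7$)
$H{\left(a,p \right)} = 20 + \frac{2 p}{a + p}$ ($H{\left(a,p \right)} = 20 + \frac{p + p}{a + p} = 20 + \frac{2 p}{a + p}$)
$H{\left(-62,K \right)} + 2352 = \frac{2 \left(10 \left(-62\right) + 11 \cdot 7\right)}{-62 + 7} + 2352 = \frac{2 \left(-620 + 77\right)}{-55} + 2352 = 2 \left(- \frac{1}{55}\right) \left(-543\right) + 2352 = \frac{1086}{55} + 2352 = \frac{130446}{55}$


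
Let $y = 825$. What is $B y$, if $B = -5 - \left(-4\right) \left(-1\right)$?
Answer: $-7425$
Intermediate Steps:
$B = -9$ ($B = -5 - 4 = -9$)
$B y = \left(-9\right) 825 = -7425$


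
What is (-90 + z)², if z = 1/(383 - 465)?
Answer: 54479161/6724 ≈ 8102.2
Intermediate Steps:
z = -1/82 (z = 1/(-82) = -1/82 ≈ -0.012195)
(-90 + z)² = (-90 - 1/82)² = (-7381/82)² = 54479161/6724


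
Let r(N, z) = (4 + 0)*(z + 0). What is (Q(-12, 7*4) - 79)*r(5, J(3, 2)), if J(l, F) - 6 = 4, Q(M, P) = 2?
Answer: -3080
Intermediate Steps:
J(l, F) = 10 (J(l, F) = 6 + 4 = 10)
r(N, z) = 4*z
(Q(-12, 7*4) - 79)*r(5, J(3, 2)) = (2 - 79)*(4*10) = -77*40 = -3080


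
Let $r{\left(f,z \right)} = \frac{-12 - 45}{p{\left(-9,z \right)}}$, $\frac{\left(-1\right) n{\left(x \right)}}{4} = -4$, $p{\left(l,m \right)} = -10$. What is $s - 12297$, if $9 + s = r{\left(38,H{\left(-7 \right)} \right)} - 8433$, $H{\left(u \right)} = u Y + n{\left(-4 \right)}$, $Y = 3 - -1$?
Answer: $- \frac{207333}{10} \approx -20733.0$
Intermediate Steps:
$n{\left(x \right)} = 16$ ($n{\left(x \right)} = \left(-4\right) \left(-4\right) = 16$)
$Y = 4$ ($Y = 3 + 1 = 4$)
$H{\left(u \right)} = 16 + 4 u$ ($H{\left(u \right)} = u 4 + 16 = 4 u + 16 = 16 + 4 u$)
$r{\left(f,z \right)} = \frac{57}{10}$ ($r{\left(f,z \right)} = \frac{-12 - 45}{-10} = \left(-57\right) \left(- \frac{1}{10}\right) = \frac{57}{10}$)
$s = - \frac{84363}{10}$ ($s = -9 + \left(\frac{57}{10} - 8433\right) = -9 - \frac{84273}{10} = - \frac{84363}{10} \approx -8436.3$)
$s - 12297 = - \frac{84363}{10} - 12297 = - \frac{207333}{10}$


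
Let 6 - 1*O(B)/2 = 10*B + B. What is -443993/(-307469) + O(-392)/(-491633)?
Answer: 215626308285/151161906877 ≈ 1.4265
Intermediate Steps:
O(B) = 12 - 22*B (O(B) = 12 - 2*(10*B + B) = 12 - 22*B)
-443993/(-307469) + O(-392)/(-491633) = -443993/(-307469) + (12 - 22*(-392))/(-491633) = -443993*(-1/307469) + (12 + 8624)*(-1/491633) = 443993/307469 + 8636*(-1/491633) = 443993/307469 - 8636/491633 = 215626308285/151161906877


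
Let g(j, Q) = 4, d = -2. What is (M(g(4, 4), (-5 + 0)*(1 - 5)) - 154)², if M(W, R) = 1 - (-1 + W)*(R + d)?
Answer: 42849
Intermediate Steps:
M(W, R) = 1 - (-1 + W)*(-2 + R) (M(W, R) = 1 - (-1 + W)*(R - 2) = 1 - (-1 + W)*(-2 + R))
(M(g(4, 4), (-5 + 0)*(1 - 5)) - 154)² = ((-1 + (-5 + 0)*(1 - 5) + 2*4 - 1*(-5 + 0)*(1 - 5)*4) - 154)² = ((-1 - 5*(-4) + 8 - 1*(-5*(-4))*4) - 154)² = ((-1 + 20 + 8 - 1*20*4) - 154)² = ((-1 + 20 + 8 - 80) - 154)² = (-53 - 154)² = (-207)² = 42849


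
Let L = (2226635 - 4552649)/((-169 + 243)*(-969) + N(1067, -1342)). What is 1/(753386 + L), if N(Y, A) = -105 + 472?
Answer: 71339/53748129868 ≈ 1.3273e-6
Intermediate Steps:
N(Y, A) = 367
L = 2326014/71339 (L = (2226635 - 4552649)/((-169 + 243)*(-969) + 367) = -2326014/(74*(-969) + 367) = -2326014/(-71706 + 367) = -2326014/(-71339) = -2326014*(-1/71339) = 2326014/71339 ≈ 32.605)
1/(753386 + L) = 1/(753386 + 2326014/71339) = 1/(53748129868/71339) = 71339/53748129868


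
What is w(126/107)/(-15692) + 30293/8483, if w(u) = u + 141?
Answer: 50734228013/14243330252 ≈ 3.5620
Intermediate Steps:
w(u) = 141 + u
w(126/107)/(-15692) + 30293/8483 = (141 + 126/107)/(-15692) + 30293/8483 = (141 + 126*(1/107))*(-1/15692) + 30293*(1/8483) = (141 + 126/107)*(-1/15692) + 30293/8483 = (15213/107)*(-1/15692) + 30293/8483 = -15213/1679044 + 30293/8483 = 50734228013/14243330252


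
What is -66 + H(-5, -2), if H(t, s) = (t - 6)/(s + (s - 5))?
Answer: -583/9 ≈ -64.778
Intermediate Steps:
H(t, s) = (-6 + t)/(-5 + 2*s) (H(t, s) = (-6 + t)/(s + (-5 + s)) = (-6 + t)/(-5 + 2*s))
-66 + H(-5, -2) = -66 + (-6 - 5)/(-5 + 2*(-2)) = -66 - 11/(-5 - 4) = -66 - 11/(-9) = -66 - 1/9*(-11) = -66 + 11/9 = -583/9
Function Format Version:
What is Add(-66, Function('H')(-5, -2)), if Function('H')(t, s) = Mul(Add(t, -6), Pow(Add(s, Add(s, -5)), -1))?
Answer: Rational(-583, 9) ≈ -64.778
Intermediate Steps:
Function('H')(t, s) = Mul(Pow(Add(-5, Mul(2, s)), -1), Add(-6, t)) (Function('H')(t, s) = Mul(Add(-6, t), Pow(Add(s, Add(-5, s)), -1)) = Mul(Add(-6, t), Pow(Add(-5, Mul(2, s)), -1)) = Mul(Pow(Add(-5, Mul(2, s)), -1), Add(-6, t)))
Add(-66, Function('H')(-5, -2)) = Add(-66, Mul(Pow(Add(-5, Mul(2, -2)), -1), Add(-6, -5))) = Add(-66, Mul(Pow(Add(-5, -4), -1), -11)) = Add(-66, Mul(Pow(-9, -1), -11)) = Add(-66, Mul(Rational(-1, 9), -11)) = Add(-66, Rational(11, 9)) = Rational(-583, 9)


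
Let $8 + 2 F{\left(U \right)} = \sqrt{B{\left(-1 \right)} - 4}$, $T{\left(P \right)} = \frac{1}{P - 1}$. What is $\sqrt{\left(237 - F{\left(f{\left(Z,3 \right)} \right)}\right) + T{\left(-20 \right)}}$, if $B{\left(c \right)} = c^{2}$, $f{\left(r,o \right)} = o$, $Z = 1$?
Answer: $\frac{\sqrt{425040 - 882 i \sqrt{3}}}{42} \approx 15.523 - 0.027896 i$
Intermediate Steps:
$T{\left(P \right)} = \frac{1}{-1 + P}$
$F{\left(U \right)} = -4 + \frac{i \sqrt{3}}{2}$ ($F{\left(U \right)} = -4 + \frac{\sqrt{\left(-1\right)^{2} - 4}}{2} = -4 + \frac{\sqrt{1 - 4}}{2} = -4 + \frac{\sqrt{-3}}{2} = -4 + \frac{i \sqrt{3}}{2}$)
$\sqrt{\left(237 - F{\left(f{\left(Z,3 \right)} \right)}\right) + T{\left(-20 \right)}} = \sqrt{\left(237 - \left(-4 + \frac{i \sqrt{3}}{2}\right)\right) + \frac{1}{-1 - 20}} = \sqrt{\left(237 + \left(4 - \frac{i \sqrt{3}}{2}\right)\right) + \frac{1}{-21}} = \sqrt{\left(241 - \frac{i \sqrt{3}}{2}\right) - \frac{1}{21}} = \sqrt{\frac{5060}{21} - \frac{i \sqrt{3}}{2}}$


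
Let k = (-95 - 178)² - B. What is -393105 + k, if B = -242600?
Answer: -75976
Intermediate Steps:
k = 317129 (k = (-95 - 178)² - 1*(-242600) = (-273)² + 242600 = 74529 + 242600 = 317129)
-393105 + k = -393105 + 317129 = -75976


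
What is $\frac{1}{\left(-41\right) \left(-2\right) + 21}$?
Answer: $\frac{1}{103} \approx 0.0097087$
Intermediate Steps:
$\frac{1}{\left(-41\right) \left(-2\right) + 21} = \frac{1}{82 + 21} = \frac{1}{103}$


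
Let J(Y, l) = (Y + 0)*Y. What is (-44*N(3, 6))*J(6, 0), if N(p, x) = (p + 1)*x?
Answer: -38016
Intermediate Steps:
J(Y, l) = Y² (J(Y, l) = Y*Y = Y²)
N(p, x) = x*(1 + p) (N(p, x) = (1 + p)*x = x*(1 + p))
(-44*N(3, 6))*J(6, 0) = -264*(1 + 3)*6² = -264*4*36 = -44*24*36 = -1056*36 = -38016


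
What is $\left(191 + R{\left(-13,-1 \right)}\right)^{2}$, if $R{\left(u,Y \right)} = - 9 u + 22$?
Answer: $108900$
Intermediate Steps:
$R{\left(u,Y \right)} = 22 - 9 u$
$\left(191 + R{\left(-13,-1 \right)}\right)^{2} = \left(191 + \left(22 - -117\right)\right)^{2} = \left(191 + \left(22 + 117\right)\right)^{2} = \left(191 + 139\right)^{2} = 330^{2} = 108900$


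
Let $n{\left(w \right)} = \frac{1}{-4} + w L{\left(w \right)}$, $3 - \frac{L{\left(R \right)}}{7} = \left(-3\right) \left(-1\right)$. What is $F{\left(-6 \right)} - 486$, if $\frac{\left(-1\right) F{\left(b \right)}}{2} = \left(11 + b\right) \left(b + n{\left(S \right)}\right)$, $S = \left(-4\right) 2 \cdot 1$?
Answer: $- \frac{847}{2} \approx -423.5$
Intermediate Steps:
$L{\left(R \right)} = 0$ ($L{\left(R \right)} = 21 - 7 \left(\left(-3\right) \left(-1\right)\right) = 21 - 21 = 0$)
$S = -8$ ($S = \left(-8\right) 1 = -8$)
$n{\left(w \right)} = - \frac{1}{4}$ ($n{\left(w \right)} = \frac{1}{-4} + w 0 = - \frac{1}{4} + 0 = - \frac{1}{4}$)
$F{\left(b \right)} = - 2 \left(11 + b\right) \left(- \frac{1}{4} + b\right)$ ($F{\left(b \right)} = - 2 \left(11 + b\right) \left(b - \frac{1}{4}\right) = - 2 \left(11 + b\right) \left(- \frac{1}{4} + b\right)$)
$F{\left(-6 \right)} - 486 = \left(\frac{11}{2} - 2 \left(-6\right)^{2} - -129\right) - 486 = \left(\frac{11}{2} - 72 + 129\right) - 486 = \frac{125}{2} - 486 = - \frac{847}{2}$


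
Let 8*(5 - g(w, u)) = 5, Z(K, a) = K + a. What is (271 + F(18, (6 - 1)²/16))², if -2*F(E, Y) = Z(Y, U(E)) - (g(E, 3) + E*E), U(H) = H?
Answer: 185313769/1024 ≈ 1.8097e+5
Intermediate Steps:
g(w, u) = 35/8 (g(w, u) = 5 - ⅛*5 = 5 - 5/8 = 35/8)
F(E, Y) = 35/16 + E²/2 - E/2 - Y/2 (F(E, Y) = -((Y + E) - (35/8 + E*E))/2 = -((E + Y) - (35/8 + E²))/2 = -((E + Y) + (-35/8 - E²))/2 = -(-35/8 + E + Y - E²)/2 = 35/16 + E²/2 - E/2 - Y/2)
(271 + F(18, (6 - 1)²/16))² = (271 + (35/16 + (½)*18² - ½*18 - (6 - 1)²/(2*16)))² = (271 + (35/16 + (½)*324 - 9 - 5²/(2*16)))² = (271 + (35/16 + 162 - 9 - 25/(2*16)))² = (271 + (35/16 + 162 - 9 - ½*25/16))² = (271 + (35/16 + 162 - 9 - 25/32))² = (271 + 4941/32)² = (13613/32)² = 185313769/1024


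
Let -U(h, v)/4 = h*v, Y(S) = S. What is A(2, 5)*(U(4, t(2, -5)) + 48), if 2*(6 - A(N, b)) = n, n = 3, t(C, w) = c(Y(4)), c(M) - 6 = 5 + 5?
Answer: -936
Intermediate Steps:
c(M) = 16 (c(M) = 6 + (5 + 5) = 6 + 10 = 16)
t(C, w) = 16
A(N, b) = 9/2 (A(N, b) = 6 - ½*3 = 6 - 3/2 = 9/2)
U(h, v) = -4*h*v
A(2, 5)*(U(4, t(2, -5)) + 48) = 9*(-4*4*16 + 48)/2 = 9*(-256 + 48)/2 = (9/2)*(-208) = -936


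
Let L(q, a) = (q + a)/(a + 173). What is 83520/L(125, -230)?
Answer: 317376/7 ≈ 45339.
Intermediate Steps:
L(q, a) = (a + q)/(173 + a)
83520/L(125, -230) = 83520/(((-230 + 125)/(173 - 230))) = 83520/((-105/(-57))) = 83520/((-1/57*(-105))) = 83520/(35/19) = 83520*(19/35) = 317376/7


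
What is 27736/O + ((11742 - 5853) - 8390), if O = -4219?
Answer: -10579455/4219 ≈ -2507.6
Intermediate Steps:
27736/O + ((11742 - 5853) - 8390) = 27736/(-4219) + ((11742 - 5853) - 8390) = 27736*(-1/4219) + (5889 - 8390) = -27736/4219 - 2501 = -10579455/4219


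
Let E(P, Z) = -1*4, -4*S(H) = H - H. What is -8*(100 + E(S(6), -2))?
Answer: -768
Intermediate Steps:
S(H) = 0 (S(H) = -(H - H)/4 = -¼*0 = 0)
E(P, Z) = -4
-8*(100 + E(S(6), -2)) = -8*(100 - 4) = -8*96 = -768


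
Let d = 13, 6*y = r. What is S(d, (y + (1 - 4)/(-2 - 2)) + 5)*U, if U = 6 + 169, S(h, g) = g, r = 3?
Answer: 4375/4 ≈ 1093.8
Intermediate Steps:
y = ½ (y = (⅙)*3 = ½ ≈ 0.50000)
U = 175
S(d, (y + (1 - 4)/(-2 - 2)) + 5)*U = ((½ + (1 - 4)/(-2 - 2)) + 5)*175 = ((½ - 3/(-4)) + 5)*175 = ((½ - 3*(-¼)) + 5)*175 = ((½ + ¾) + 5)*175 = (5/4 + 5)*175 = (25/4)*175 = 4375/4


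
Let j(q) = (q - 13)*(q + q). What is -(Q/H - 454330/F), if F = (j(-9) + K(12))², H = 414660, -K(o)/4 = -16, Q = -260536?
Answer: 1217609477/438710280 ≈ 2.7754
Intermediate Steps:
K(o) = 64 (K(o) = -4*(-16) = 64)
j(q) = 2*q*(-13 + q) (j(q) = (-13 + q)*(2*q) = 2*q*(-13 + q))
F = 211600 (F = (2*(-9)*(-13 - 9) + 64)² = (2*(-9)*(-22) + 64)² = (396 + 64)² = 460² = 211600)
-(Q/H - 454330/F) = -(-260536/414660 - 454330/211600) = -(-260536*1/414660 - 454330*1/211600) = -(-65134/103665 - 45433/21160) = -1*(-1217609477/438710280) = 1217609477/438710280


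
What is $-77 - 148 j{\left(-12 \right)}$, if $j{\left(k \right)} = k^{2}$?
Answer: $-21389$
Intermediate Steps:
$-77 - 148 j{\left(-12 \right)} = -77 - 148 \left(-12\right)^{2} = -77 - 21312 = -21389$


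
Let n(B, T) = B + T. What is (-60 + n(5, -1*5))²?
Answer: 3600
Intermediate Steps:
(-60 + n(5, -1*5))² = (-60 + (5 - 1*5))² = (-60 + (5 - 5))² = (-60 + 0)² = (-60)² = 3600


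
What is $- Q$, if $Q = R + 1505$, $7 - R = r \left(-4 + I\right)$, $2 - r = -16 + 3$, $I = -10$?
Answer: $-1722$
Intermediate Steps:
$r = 15$ ($r = 2 - \left(-16 + 3\right) = 2 - -13 = 2 + 13 = 15$)
$R = 217$ ($R = 7 - 15 \left(-4 - 10\right) = 7 - 15 \left(-14\right) = 7 - -210 = 7 + 210 = 217$)
$Q = 1722$ ($Q = 217 + 1505 = 1722$)
$- Q = \left(-1\right) 1722 = -1722$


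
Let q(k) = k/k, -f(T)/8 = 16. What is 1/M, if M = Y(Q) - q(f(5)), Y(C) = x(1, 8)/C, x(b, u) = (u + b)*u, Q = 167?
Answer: -167/95 ≈ -1.7579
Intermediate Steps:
x(b, u) = u*(b + u) (x(b, u) = (b + u)*u = u*(b + u))
f(T) = -128 (f(T) = -8*16 = -128)
Y(C) = 72/C (Y(C) = (8*(1 + 8))/C = (8*9)/C = 72/C)
q(k) = 1
M = -95/167 (M = 72/167 - 1*1 = 72*(1/167) - 1 = 72/167 - 1 = -95/167 ≈ -0.56886)
1/M = 1/(-95/167) = -167/95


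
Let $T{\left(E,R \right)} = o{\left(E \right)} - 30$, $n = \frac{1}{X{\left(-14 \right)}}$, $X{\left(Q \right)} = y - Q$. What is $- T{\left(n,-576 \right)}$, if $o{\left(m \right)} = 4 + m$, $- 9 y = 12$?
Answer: $\frac{985}{38} \approx 25.921$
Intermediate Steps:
$y = - \frac{4}{3}$ ($y = \left(- \frac{1}{9}\right) 12 = - \frac{4}{3} \approx -1.3333$)
$X{\left(Q \right)} = - \frac{4}{3} - Q$
$n = \frac{3}{38}$ ($n = \frac{1}{- \frac{4}{3} - -14} = \frac{1}{- \frac{4}{3} + 14} = \frac{1}{\frac{38}{3}} = \frac{3}{38} \approx 0.078947$)
$T{\left(E,R \right)} = -26 + E$ ($T{\left(E,R \right)} = \left(4 + E\right) - 30 = -26 + E$)
$- T{\left(n,-576 \right)} = - (-26 + \frac{3}{38}) = \left(-1\right) \left(- \frac{985}{38}\right) = \frac{985}{38}$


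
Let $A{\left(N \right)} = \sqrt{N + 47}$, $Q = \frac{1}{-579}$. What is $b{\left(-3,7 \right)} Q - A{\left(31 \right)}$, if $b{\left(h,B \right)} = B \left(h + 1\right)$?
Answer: $\frac{14}{579} - \sqrt{78} \approx -8.8076$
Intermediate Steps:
$b{\left(h,B \right)} = B \left(1 + h\right)$
$Q = - \frac{1}{579} \approx -0.0017271$
$A{\left(N \right)} = \sqrt{47 + N}$
$b{\left(-3,7 \right)} Q - A{\left(31 \right)} = 7 \left(1 - 3\right) \left(- \frac{1}{579}\right) - \sqrt{47 + 31} = 7 \left(-2\right) \left(- \frac{1}{579}\right) - \sqrt{78} = \left(-14\right) \left(- \frac{1}{579}\right) - \sqrt{78} = \frac{14}{579} - \sqrt{78}$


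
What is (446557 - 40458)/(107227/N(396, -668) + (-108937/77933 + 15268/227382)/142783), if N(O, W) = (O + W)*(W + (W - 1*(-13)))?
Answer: 5763201847872206606064/4228572041595557 ≈ 1.3629e+6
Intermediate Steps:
N(O, W) = (13 + 2*W)*(O + W) (N(O, W) = (O + W)*(W + (W + 13)) = (O + W)*(W + (13 + W)) = (O + W)*(13 + 2*W) = (13 + 2*W)*(O + W))
(446557 - 40458)/(107227/N(396, -668) + (-108937/77933 + 15268/227382)/142783) = (446557 - 40458)/(107227/(2*(-668)**2 + 13*396 + 13*(-668) + 2*396*(-668)) + (-108937/77933 + 15268/227382)/142783) = 406099/(107227/(2*446224 + 5148 - 8684 - 529056) + (-108937*1/77933 + 15268*(1/227382))*(1/142783)) = 406099/(107227/(892448 + 5148 - 8684 - 529056) + (-108937/77933 + 7634/113691)*(1/142783)) = 406099/(107227/359856 - 11790215945/8860280703*1/142783) = 406099/(107227*(1/359856) - 318654485/34191823232877) = 406099/(107227/359856 - 318654485/34191823232877) = 406099/(4228572041595557/14191617925363536) = 406099*(14191617925363536/4228572041595557) = 5763201847872206606064/4228572041595557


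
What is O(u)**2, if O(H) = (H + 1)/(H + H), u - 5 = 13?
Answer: 361/1296 ≈ 0.27855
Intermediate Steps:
u = 18 (u = 5 + 13 = 18)
O(H) = (1 + H)/(2*H) (O(H) = (1 + H)/((2*H)) = (1 + H)*(1/(2*H)) = (1 + H)/(2*H))
O(u)**2 = ((1/2)*(1 + 18)/18)**2 = ((1/2)*(1/18)*19)**2 = (19/36)**2 = 361/1296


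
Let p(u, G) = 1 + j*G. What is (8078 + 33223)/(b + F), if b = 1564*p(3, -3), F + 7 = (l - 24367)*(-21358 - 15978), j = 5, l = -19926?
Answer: 41301/1653701545 ≈ 2.4975e-5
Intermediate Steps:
p(u, G) = 1 + 5*G
F = 1653723441 (F = -7 + (-19926 - 24367)*(-21358 - 15978) = -7 - 44293*(-37336) = -7 + 1653723448 = 1653723441)
b = -21896 (b = 1564*(1 + 5*(-3)) = 1564*(1 - 15) = 1564*(-14) = -21896)
(8078 + 33223)/(b + F) = (8078 + 33223)/(-21896 + 1653723441) = 41301/1653701545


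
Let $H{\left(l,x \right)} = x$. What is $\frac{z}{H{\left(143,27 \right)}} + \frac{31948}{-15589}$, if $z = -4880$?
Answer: $- \frac{10990988}{60129} \approx -182.79$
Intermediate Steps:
$\frac{z}{H{\left(143,27 \right)}} + \frac{31948}{-15589} = - \frac{4880}{27} + \frac{31948}{-15589} = \left(-4880\right) \frac{1}{27} + 31948 \left(- \frac{1}{15589}\right) = - \frac{4880}{27} - \frac{4564}{2227} = - \frac{10990988}{60129}$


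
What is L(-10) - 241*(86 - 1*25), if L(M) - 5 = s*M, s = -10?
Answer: -14596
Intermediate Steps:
L(M) = 5 - 10*M
L(-10) - 241*(86 - 1*25) = (5 - 10*(-10)) - 241*(86 - 1*25) = (5 + 100) - 241*(86 - 25) = 105 - 241*61 = 105 - 14701 = -14596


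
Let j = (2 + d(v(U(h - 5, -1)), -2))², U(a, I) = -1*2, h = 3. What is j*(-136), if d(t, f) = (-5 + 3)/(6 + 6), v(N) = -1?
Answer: -4114/9 ≈ -457.11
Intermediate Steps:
U(a, I) = -2
d(t, f) = -⅙ (d(t, f) = -2/12 = -2*1/12 = -⅙)
j = 121/36 (j = (2 - ⅙)² = (11/6)² = 121/36 ≈ 3.3611)
j*(-136) = (121/36)*(-136) = -4114/9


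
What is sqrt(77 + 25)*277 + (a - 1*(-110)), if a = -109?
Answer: 1 + 277*sqrt(102) ≈ 2798.6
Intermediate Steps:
sqrt(77 + 25)*277 + (a - 1*(-110)) = sqrt(77 + 25)*277 + (-109 - 1*(-110)) = sqrt(102)*277 + (-109 + 110) = 277*sqrt(102) + 1 = 1 + 277*sqrt(102)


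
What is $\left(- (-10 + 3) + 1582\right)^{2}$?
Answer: $2524921$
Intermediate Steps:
$\left(- (-10 + 3) + 1582\right)^{2} = \left(\left(-1\right) \left(-7\right) + 1582\right)^{2} = \left(7 + 1582\right)^{2} = 1589^{2} = 2524921$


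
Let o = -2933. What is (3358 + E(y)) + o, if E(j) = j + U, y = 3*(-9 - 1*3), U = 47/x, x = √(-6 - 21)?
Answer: 389 - 47*I*√3/9 ≈ 389.0 - 9.0452*I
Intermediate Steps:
x = 3*I*√3 (x = √(-27) = 3*I*√3 ≈ 5.1962*I)
U = -47*I*√3/9 (U = 47/((3*I*√3)) = 47*(-I*√3/9) = -47*I*√3/9 ≈ -9.0452*I)
y = -36 (y = 3*(-9 - 3) = 3*(-12) = -36)
E(j) = j - 47*I*√3/9
(3358 + E(y)) + o = (3358 + (-36 - 47*I*√3/9)) - 2933 = (3322 - 47*I*√3/9) - 2933 = 389 - 47*I*√3/9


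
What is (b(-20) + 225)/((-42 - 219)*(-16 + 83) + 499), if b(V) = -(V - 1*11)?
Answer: -64/4247 ≈ -0.015069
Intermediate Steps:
b(V) = 11 - V (b(V) = -(V - 11) = -(-11 + V) = 11 - V)
(b(-20) + 225)/((-42 - 219)*(-16 + 83) + 499) = ((11 - 1*(-20)) + 225)/((-42 - 219)*(-16 + 83) + 499) = ((11 + 20) + 225)/(-261*67 + 499) = (31 + 225)/(-17487 + 499) = 256/(-16988) = 256*(-1/16988) = -64/4247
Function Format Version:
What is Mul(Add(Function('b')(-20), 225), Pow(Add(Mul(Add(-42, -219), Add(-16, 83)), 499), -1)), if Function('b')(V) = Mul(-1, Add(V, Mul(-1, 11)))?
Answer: Rational(-64, 4247) ≈ -0.015069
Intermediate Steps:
Function('b')(V) = Add(11, Mul(-1, V)) (Function('b')(V) = Mul(-1, Add(V, -11)) = Mul(-1, Add(-11, V)) = Add(11, Mul(-1, V)))
Mul(Add(Function('b')(-20), 225), Pow(Add(Mul(Add(-42, -219), Add(-16, 83)), 499), -1)) = Mul(Add(Add(11, Mul(-1, -20)), 225), Pow(Add(Mul(Add(-42, -219), Add(-16, 83)), 499), -1)) = Mul(Add(Add(11, 20), 225), Pow(Add(Mul(-261, 67), 499), -1)) = Mul(Add(31, 225), Pow(Add(-17487, 499), -1)) = Mul(256, Pow(-16988, -1)) = Mul(256, Rational(-1, 16988)) = Rational(-64, 4247)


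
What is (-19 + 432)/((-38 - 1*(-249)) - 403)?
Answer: -413/192 ≈ -2.1510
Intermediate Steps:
(-19 + 432)/((-38 - 1*(-249)) - 403) = 413/((-38 + 249) - 403) = 413/(211 - 403) = 413/(-192) = 413*(-1/192) = -413/192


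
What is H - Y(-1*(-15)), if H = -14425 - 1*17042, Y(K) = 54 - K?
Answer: -31506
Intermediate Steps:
H = -31467 (H = -14425 - 17042 = -31467)
H - Y(-1*(-15)) = -31467 - (54 - (-1)*(-15)) = -31467 - (54 - 1*15) = -31467 - (54 - 15) = -31467 - 1*39 = -31467 - 39 = -31506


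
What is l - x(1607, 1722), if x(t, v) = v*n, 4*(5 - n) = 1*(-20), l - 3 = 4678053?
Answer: 4660836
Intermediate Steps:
l = 4678056 (l = 3 + 4678053 = 4678056)
n = 10 (n = 5 - (-20)/4 = 5 - ¼*(-20) = 5 + 5 = 10)
x(t, v) = 10*v (x(t, v) = v*10 = 10*v)
l - x(1607, 1722) = 4678056 - 10*1722 = 4678056 - 1*17220 = 4678056 - 17220 = 4660836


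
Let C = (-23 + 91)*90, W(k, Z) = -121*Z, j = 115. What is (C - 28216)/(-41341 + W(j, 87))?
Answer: 5524/12967 ≈ 0.42600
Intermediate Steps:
C = 6120 (C = 68*90 = 6120)
(C - 28216)/(-41341 + W(j, 87)) = (6120 - 28216)/(-41341 - 121*87) = -22096/(-41341 - 10527) = -22096/(-51868) = -22096*(-1/51868) = 5524/12967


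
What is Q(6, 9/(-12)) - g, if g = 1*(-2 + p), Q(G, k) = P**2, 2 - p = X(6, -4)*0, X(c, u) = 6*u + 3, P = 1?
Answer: 1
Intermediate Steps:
X(c, u) = 3 + 6*u
p = 2 (p = 2 - (3 + 6*(-4))*0 = 2 - (3 - 24)*0 = 2 - (-21)*0 = 2 - 1*0 = 2 + 0 = 2)
Q(G, k) = 1 (Q(G, k) = 1**2 = 1)
g = 0 (g = 1*(-2 + 2) = 1*0 = 0)
Q(6, 9/(-12)) - g = 1 - 1*0 = 1 + 0 = 1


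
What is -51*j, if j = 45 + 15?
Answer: -3060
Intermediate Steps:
j = 60
-51*j = -51*60 = -3060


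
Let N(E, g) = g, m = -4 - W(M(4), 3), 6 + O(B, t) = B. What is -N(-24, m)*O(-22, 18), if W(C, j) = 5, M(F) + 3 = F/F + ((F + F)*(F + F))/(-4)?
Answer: -252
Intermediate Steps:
O(B, t) = -6 + B
M(F) = -2 - F**2 (M(F) = -3 + (F/F + ((F + F)*(F + F))/(-4)) = -3 + (1 + ((2*F)*(2*F))*(-1/4)) = -3 + (1 + (4*F**2)*(-1/4)) = -3 + (1 - F**2) = -2 - F**2)
m = -9 (m = -4 - 1*5 = -4 - 5 = -9)
-N(-24, m)*O(-22, 18) = -(-9)*(-6 - 22) = -(-9)*(-28) = -1*252 = -252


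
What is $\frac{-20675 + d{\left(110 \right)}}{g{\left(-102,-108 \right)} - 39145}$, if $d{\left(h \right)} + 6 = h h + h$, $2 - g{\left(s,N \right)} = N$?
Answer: $\frac{8471}{39035} \approx 0.21701$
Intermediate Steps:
$g{\left(s,N \right)} = 2 - N$
$d{\left(h \right)} = -6 + h + h^{2}$ ($d{\left(h \right)} = -6 + \left(h h + h\right) = -6 + \left(h^{2} + h\right) = -6 + \left(h + h^{2}\right) = -6 + h + h^{2}$)
$\frac{-20675 + d{\left(110 \right)}}{g{\left(-102,-108 \right)} - 39145} = \frac{-20675 + \left(-6 + 110 + 110^{2}\right)}{\left(2 - -108\right) - 39145} = \frac{-20675 + \left(-6 + 110 + 12100\right)}{\left(2 + 108\right) - 39145} = \frac{-20675 + 12204}{110 - 39145} = - \frac{8471}{-39035} = \left(-8471\right) \left(- \frac{1}{39035}\right) = \frac{8471}{39035}$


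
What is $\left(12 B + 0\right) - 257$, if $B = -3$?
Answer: $-293$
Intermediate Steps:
$\left(12 B + 0\right) - 257 = \left(12 \left(-3\right) + 0\right) - 257 = \left(-36 + 0\right) - 257 = -36 - 257 = -293$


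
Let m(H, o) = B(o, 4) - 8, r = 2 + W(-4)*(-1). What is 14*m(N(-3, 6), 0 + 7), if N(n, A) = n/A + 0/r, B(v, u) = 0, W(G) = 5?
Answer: -112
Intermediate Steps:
r = -3 (r = 2 + 5*(-1) = 2 - 5 = -3)
N(n, A) = n/A (N(n, A) = n/A + 0/(-3) = n/A + 0*(-⅓) = n/A + 0 = n/A)
m(H, o) = -8 (m(H, o) = 0 - 8 = -8)
14*m(N(-3, 6), 0 + 7) = 14*(-8) = -112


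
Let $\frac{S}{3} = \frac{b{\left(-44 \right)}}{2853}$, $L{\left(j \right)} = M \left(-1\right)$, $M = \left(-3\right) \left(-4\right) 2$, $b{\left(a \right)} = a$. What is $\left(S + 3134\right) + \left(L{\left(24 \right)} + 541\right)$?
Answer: $\frac{3472057}{951} \approx 3651.0$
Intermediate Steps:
$M = 24$ ($M = 12 \cdot 2 = 24$)
$L{\left(j \right)} = -24$ ($L{\left(j \right)} = 24 \left(-1\right) = -24$)
$S = - \frac{44}{951}$ ($S = 3 \left(- \frac{44}{2853}\right) = - \frac{44}{951} \approx -0.046267$)
$\left(S + 3134\right) + \left(L{\left(24 \right)} + 541\right) = \left(- \frac{44}{951} + 3134\right) + \left(-24 + 541\right) = \frac{2980390}{951} + 517 = \frac{3472057}{951}$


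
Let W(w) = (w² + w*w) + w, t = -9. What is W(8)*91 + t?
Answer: 12367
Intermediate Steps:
W(w) = w + 2*w² (W(w) = (w² + w²) + w = 2*w² + w = w + 2*w²)
W(8)*91 + t = (8*(1 + 2*8))*91 - 9 = (8*(1 + 16))*91 - 9 = (8*17)*91 - 9 = 136*91 - 9 = 12376 - 9 = 12367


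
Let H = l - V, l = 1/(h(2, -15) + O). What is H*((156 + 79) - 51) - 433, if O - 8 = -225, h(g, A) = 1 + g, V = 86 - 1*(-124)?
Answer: -4180903/107 ≈ -39074.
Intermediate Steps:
V = 210 (V = 86 + 124 = 210)
O = -217 (O = 8 - 225 = -217)
l = -1/214 (l = 1/((1 + 2) - 217) = 1/(3 - 217) = 1/(-214) = -1/214 ≈ -0.0046729)
H = -44941/214 (H = -1/214 - 1*210 = -1/214 - 210 = -44941/214 ≈ -210.00)
H*((156 + 79) - 51) - 433 = -44941*((156 + 79) - 51)/214 - 433 = -44941*(235 - 51)/214 - 433 = -44941/214*184 - 433 = -4134572/107 - 433 = -4180903/107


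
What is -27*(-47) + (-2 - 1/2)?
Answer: 2533/2 ≈ 1266.5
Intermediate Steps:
-27*(-47) + (-2 - 1/2) = 1269 + (-2 - 1*1/2) = 1269 + (-2 - 1/2) = 1269 - 5/2 = 2533/2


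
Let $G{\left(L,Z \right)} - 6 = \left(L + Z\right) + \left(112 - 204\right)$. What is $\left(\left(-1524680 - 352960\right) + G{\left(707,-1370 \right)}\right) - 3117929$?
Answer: $-4996318$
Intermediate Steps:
$G{\left(L,Z \right)} = -86 + L + Z$ ($G{\left(L,Z \right)} = 6 + \left(\left(L + Z\right) + \left(112 - 204\right)\right) = 6 - \left(92 - L - Z\right) = 6 + \left(-92 + L + Z\right) = -86 + L + Z$)
$\left(\left(-1524680 - 352960\right) + G{\left(707,-1370 \right)}\right) - 3117929 = \left(\left(-1524680 - 352960\right) - 749\right) - 3117929 = \left(-1877640 - 749\right) - 3117929 = -1878389 - 3117929 = -4996318$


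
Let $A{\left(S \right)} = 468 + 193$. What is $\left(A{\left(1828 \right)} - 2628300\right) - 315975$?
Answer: $-2943614$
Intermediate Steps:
$A{\left(S \right)} = 661$
$\left(A{\left(1828 \right)} - 2628300\right) - 315975 = \left(661 - 2628300\right) - 315975 = -2627639 - 315975 = -2943614$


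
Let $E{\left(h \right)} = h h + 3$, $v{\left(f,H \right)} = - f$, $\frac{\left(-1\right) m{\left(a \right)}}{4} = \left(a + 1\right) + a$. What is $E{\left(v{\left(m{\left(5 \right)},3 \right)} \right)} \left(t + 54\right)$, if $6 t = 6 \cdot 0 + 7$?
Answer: $\frac{641809}{6} \approx 1.0697 \cdot 10^{5}$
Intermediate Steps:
$m{\left(a \right)} = -4 - 8 a$ ($m{\left(a \right)} = - 4 \left(\left(a + 1\right) + a\right) = - 4 \left(\left(1 + a\right) + a\right) = - 4 \left(1 + 2 a\right) = -4 - 8 a$)
$t = \frac{7}{6}$ ($t = \frac{6 \cdot 0 + 7}{6} = \frac{0 + 7}{6} = \frac{1}{6} \cdot 7 = \frac{7}{6} \approx 1.1667$)
$E{\left(h \right)} = 3 + h^{2}$ ($E{\left(h \right)} = h^{2} + 3 = 3 + h^{2}$)
$E{\left(v{\left(m{\left(5 \right)},3 \right)} \right)} \left(t + 54\right) = \left(3 + \left(- (-4 - 40)\right)^{2}\right) \left(\frac{7}{6} + 54\right) = \left(3 + \left(- (-4 - 40)\right)^{2}\right) \frac{331}{6} = \left(3 + \left(\left(-1\right) \left(-44\right)\right)^{2}\right) \frac{331}{6} = \left(3 + 44^{2}\right) \frac{331}{6} = \left(3 + 1936\right) \frac{331}{6} = 1939 \cdot \frac{331}{6} = \frac{641809}{6}$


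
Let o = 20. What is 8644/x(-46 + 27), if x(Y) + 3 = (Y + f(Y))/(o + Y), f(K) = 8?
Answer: -4322/7 ≈ -617.43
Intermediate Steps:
x(Y) = -3 + (8 + Y)/(20 + Y) (x(Y) = -3 + (Y + 8)/(20 + Y) = -3 + (8 + Y)/(20 + Y))
8644/x(-46 + 27) = 8644/((2*(-26 - (-46 + 27))/(20 + (-46 + 27)))) = 8644/((2*(-26 - 1*(-19))/(20 - 19))) = 8644/((2*(-26 + 19)/1)) = 8644/((2*1*(-7))) = 8644/(-14) = 8644*(-1/14) = -4322/7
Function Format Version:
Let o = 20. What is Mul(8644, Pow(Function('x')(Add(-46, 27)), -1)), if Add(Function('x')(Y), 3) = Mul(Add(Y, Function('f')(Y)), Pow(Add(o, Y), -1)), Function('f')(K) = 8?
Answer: Rational(-4322, 7) ≈ -617.43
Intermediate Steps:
Function('x')(Y) = Add(-3, Mul(Pow(Add(20, Y), -1), Add(8, Y))) (Function('x')(Y) = Add(-3, Mul(Add(Y, 8), Pow(Add(20, Y), -1))) = Add(-3, Mul(Add(8, Y), Pow(Add(20, Y), -1))) = Add(-3, Mul(Pow(Add(20, Y), -1), Add(8, Y))))
Mul(8644, Pow(Function('x')(Add(-46, 27)), -1)) = Mul(8644, Pow(Mul(2, Pow(Add(20, Add(-46, 27)), -1), Add(-26, Mul(-1, Add(-46, 27)))), -1)) = Mul(8644, Pow(Mul(2, Pow(Add(20, -19), -1), Add(-26, Mul(-1, -19))), -1)) = Mul(8644, Pow(Mul(2, Pow(1, -1), Add(-26, 19)), -1)) = Mul(8644, Pow(Mul(2, 1, -7), -1)) = Mul(8644, Pow(-14, -1)) = Mul(8644, Rational(-1, 14)) = Rational(-4322, 7)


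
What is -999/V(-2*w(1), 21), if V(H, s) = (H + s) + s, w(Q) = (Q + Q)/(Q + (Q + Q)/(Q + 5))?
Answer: -333/13 ≈ -25.615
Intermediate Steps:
w(Q) = 2*Q/(Q + 2*Q/(5 + Q)) (w(Q) = (2*Q)/(Q + (2*Q)/(5 + Q)) = (2*Q)/(Q + 2*Q/(5 + Q)) = 2*Q/(Q + 2*Q/(5 + Q)))
V(H, s) = H + 2*s
-999/V(-2*w(1), 21) = -999/(-4*(5 + 1)/(7 + 1) + 2*21) = -999/(-4*6/8 + 42) = -999/(-2*3/2 + 42) = -999/(-3 + 42) = -999/39 = -999*1/39 = -333/13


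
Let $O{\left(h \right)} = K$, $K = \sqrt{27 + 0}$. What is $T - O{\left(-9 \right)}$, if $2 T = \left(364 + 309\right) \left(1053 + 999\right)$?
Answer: $690498 - 3 \sqrt{3} \approx 6.9049 \cdot 10^{5}$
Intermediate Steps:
$T = 690498$ ($T = \frac{\left(364 + 309\right) \left(1053 + 999\right)}{2} = \frac{673 \cdot 2052}{2} = \frac{1}{2} \cdot 1380996 = 690498$)
$K = 3 \sqrt{3}$ ($K = \sqrt{27} = 3 \sqrt{3} \approx 5.1962$)
$O{\left(h \right)} = 3 \sqrt{3}$
$T - O{\left(-9 \right)} = 690498 - 3 \sqrt{3}$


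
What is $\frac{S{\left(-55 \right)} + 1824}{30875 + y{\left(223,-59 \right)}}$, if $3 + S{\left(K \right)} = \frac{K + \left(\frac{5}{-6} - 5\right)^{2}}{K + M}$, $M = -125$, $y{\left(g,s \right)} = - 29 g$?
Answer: $\frac{2360167}{31632768} \approx 0.074611$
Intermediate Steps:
$S{\left(K \right)} = -3 + \frac{\frac{1225}{36} + K}{-125 + K}$ ($S{\left(K \right)} = -3 + \frac{K + \left(\frac{5}{-6} - 5\right)^{2}}{K - 125} = -3 + \frac{K + \left(5 \left(- \frac{1}{6}\right) - 5\right)^{2}}{-125 + K} = -3 + \frac{K + \left(- \frac{5}{6} - 5\right)^{2}}{-125 + K} = -3 + \frac{K + \left(- \frac{35}{6}\right)^{2}}{-125 + K} = -3 + \frac{K + \frac{1225}{36}}{-125 + K} = -3 + \frac{\frac{1225}{36} + K}{-125 + K}$)
$\frac{S{\left(-55 \right)} + 1824}{30875 + y{\left(223,-59 \right)}} = \frac{\frac{14725 - -3960}{36 \left(-125 - 55\right)} + 1824}{30875 - 6467} = \frac{\frac{14725 + 3960}{36 \left(-180\right)} + 1824}{30875 - 6467} = \frac{\frac{1}{36} \left(- \frac{1}{180}\right) 18685 + 1824}{24408} = \left(- \frac{3737}{1296} + 1824\right) \frac{1}{24408} = \frac{2360167}{1296} \cdot \frac{1}{24408} = \frac{2360167}{31632768}$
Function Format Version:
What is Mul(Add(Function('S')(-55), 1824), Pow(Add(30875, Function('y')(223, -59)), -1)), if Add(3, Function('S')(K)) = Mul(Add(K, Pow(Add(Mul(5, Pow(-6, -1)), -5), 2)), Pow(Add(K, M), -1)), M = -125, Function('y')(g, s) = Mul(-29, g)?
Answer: Rational(2360167, 31632768) ≈ 0.074611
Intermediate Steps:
Function('S')(K) = Add(-3, Mul(Pow(Add(-125, K), -1), Add(Rational(1225, 36), K))) (Function('S')(K) = Add(-3, Mul(Add(K, Pow(Add(Mul(5, Pow(-6, -1)), -5), 2)), Pow(Add(K, -125), -1))) = Add(-3, Mul(Add(K, Pow(Add(Mul(5, Rational(-1, 6)), -5), 2)), Pow(Add(-125, K), -1))) = Add(-3, Mul(Add(K, Pow(Add(Rational(-5, 6), -5), 2)), Pow(Add(-125, K), -1))) = Add(-3, Mul(Add(K, Pow(Rational(-35, 6), 2)), Pow(Add(-125, K), -1))) = Add(-3, Mul(Add(K, Rational(1225, 36)), Pow(Add(-125, K), -1))) = Add(-3, Mul(Add(Rational(1225, 36), K), Pow(Add(-125, K), -1))) = Add(-3, Mul(Pow(Add(-125, K), -1), Add(Rational(1225, 36), K))))
Mul(Add(Function('S')(-55), 1824), Pow(Add(30875, Function('y')(223, -59)), -1)) = Mul(Add(Mul(Rational(1, 36), Pow(Add(-125, -55), -1), Add(14725, Mul(-72, -55))), 1824), Pow(Add(30875, Mul(-29, 223)), -1)) = Mul(Add(Mul(Rational(1, 36), Pow(-180, -1), Add(14725, 3960)), 1824), Pow(Add(30875, -6467), -1)) = Mul(Add(Mul(Rational(1, 36), Rational(-1, 180), 18685), 1824), Pow(24408, -1)) = Mul(Add(Rational(-3737, 1296), 1824), Rational(1, 24408)) = Mul(Rational(2360167, 1296), Rational(1, 24408)) = Rational(2360167, 31632768)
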